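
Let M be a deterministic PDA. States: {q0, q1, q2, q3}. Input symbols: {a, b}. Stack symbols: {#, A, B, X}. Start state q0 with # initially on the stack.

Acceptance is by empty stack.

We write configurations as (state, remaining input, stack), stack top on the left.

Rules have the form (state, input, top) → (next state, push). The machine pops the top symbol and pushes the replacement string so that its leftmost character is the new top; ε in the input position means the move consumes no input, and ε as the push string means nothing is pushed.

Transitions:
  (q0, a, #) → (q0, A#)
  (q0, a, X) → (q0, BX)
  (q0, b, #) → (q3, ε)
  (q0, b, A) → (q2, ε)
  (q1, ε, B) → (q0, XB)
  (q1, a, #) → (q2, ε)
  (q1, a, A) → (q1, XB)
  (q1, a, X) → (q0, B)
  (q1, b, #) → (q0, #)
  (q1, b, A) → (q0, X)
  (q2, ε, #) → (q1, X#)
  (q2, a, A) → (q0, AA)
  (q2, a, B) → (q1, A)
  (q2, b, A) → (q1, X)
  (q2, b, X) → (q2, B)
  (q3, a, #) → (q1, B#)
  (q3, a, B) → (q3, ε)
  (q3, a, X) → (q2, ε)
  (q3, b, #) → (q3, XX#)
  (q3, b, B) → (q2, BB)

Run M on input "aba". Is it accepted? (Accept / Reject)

(q0, aba, #)
  read a, top #: go to q0, push A# → (q0, ba, A#)
  read b, top A: go to q2, push ε → (q2, a, #)
  ε-move, top #: go to q1, push X# → (q1, a, X#)
  read a, top X: go to q0, push B → (q0, ε, B#)
All input consumed; stack is B#, not empty, and no further ε-move applies.

Reject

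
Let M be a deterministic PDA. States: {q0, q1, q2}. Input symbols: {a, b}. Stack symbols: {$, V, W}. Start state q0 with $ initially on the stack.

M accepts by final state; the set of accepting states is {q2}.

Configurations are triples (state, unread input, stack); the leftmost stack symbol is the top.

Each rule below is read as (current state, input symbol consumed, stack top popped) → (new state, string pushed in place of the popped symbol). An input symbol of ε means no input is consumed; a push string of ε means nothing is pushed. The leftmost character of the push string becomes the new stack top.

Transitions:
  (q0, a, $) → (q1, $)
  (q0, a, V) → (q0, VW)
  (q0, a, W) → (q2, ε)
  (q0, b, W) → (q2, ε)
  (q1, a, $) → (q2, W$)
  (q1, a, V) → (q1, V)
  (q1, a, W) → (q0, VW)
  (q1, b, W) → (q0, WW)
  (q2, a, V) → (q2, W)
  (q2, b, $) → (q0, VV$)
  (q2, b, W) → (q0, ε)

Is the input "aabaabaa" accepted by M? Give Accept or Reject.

(q0, aabaabaa, $)
  read a, top $: go to q1, push $ → (q1, abaabaa, $)
  read a, top $: go to q2, push W$ → (q2, baabaa, W$)
  read b, top W: go to q0, push ε → (q0, aabaa, $)
  read a, top $: go to q1, push $ → (q1, abaa, $)
  read a, top $: go to q2, push W$ → (q2, baa, W$)
  read b, top W: go to q0, push ε → (q0, aa, $)
  read a, top $: go to q1, push $ → (q1, a, $)
  read a, top $: go to q2, push W$ → (q2, ε, W$)
All input consumed; state q2 ∈ F.

Accept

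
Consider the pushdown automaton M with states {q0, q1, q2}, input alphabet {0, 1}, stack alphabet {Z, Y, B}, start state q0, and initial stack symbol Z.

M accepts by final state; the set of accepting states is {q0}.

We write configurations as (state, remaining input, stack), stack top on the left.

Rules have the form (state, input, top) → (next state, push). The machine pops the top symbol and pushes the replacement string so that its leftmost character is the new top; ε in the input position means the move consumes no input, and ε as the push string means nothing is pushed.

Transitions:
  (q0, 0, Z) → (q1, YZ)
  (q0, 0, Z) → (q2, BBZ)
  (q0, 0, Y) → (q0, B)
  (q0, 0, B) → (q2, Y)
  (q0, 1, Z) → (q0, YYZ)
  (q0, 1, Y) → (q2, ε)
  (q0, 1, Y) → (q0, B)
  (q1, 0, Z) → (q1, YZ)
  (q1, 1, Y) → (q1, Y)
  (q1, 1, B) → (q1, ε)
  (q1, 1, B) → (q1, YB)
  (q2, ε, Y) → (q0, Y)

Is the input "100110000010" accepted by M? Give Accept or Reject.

One accepting computation: (q0, 100110000010, Z) ⊢ (q0, 00110000010, YYZ) ⊢ (q0, 0110000010, BYZ) ⊢ (q2, 110000010, YYZ) ⊢ (q0, 110000010, YYZ) ⊢ (q2, 10000010, YZ) ⊢ (q0, 10000010, YZ) ⊢ (q0, 0000010, BZ) ⊢ (q2, 000010, YZ) ⊢ (q0, 000010, YZ) ⊢ (q0, 00010, BZ) ⊢ (q2, 0010, YZ) ⊢ (q0, 0010, YZ) ⊢ (q0, 010, BZ) ⊢ (q2, 10, YZ) ⊢ (q0, 10, YZ) ⊢ (q0, 0, BZ) ⊢ (q2, ε, YZ) ⊢ (q0, ε, YZ)
All input consumed and state q0 ∈ F.

Accept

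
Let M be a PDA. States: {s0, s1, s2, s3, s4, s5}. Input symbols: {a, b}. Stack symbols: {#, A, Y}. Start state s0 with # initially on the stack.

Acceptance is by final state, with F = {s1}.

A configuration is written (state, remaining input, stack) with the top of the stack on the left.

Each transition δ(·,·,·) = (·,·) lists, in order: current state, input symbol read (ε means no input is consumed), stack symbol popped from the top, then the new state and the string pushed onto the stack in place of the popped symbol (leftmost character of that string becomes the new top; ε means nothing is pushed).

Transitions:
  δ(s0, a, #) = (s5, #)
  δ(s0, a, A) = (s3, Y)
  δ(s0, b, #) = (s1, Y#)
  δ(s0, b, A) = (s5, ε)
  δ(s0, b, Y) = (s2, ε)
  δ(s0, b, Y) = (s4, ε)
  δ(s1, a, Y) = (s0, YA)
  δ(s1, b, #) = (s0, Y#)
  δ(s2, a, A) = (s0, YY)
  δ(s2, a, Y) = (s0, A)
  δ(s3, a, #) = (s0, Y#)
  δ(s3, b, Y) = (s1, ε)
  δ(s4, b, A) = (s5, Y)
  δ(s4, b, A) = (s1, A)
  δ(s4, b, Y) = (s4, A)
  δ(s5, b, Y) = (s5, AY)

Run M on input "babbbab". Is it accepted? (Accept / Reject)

No computation consumes all input and reaches a final state.

Reject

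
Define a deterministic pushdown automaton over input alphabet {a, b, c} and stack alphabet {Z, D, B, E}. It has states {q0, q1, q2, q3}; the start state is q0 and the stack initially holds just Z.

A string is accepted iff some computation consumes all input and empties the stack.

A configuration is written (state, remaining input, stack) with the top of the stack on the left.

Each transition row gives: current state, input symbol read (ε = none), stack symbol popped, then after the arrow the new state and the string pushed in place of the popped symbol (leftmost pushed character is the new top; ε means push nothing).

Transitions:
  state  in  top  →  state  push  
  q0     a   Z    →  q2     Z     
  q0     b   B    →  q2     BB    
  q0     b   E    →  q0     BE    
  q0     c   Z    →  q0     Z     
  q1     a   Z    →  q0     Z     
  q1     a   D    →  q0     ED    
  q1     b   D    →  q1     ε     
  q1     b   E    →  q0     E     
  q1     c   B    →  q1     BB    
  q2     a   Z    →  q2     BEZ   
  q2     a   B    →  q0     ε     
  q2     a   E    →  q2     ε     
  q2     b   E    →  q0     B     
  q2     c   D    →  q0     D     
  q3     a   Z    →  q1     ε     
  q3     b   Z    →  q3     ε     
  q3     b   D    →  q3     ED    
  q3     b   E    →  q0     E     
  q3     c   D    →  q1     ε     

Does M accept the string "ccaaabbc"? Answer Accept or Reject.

Reject

(q0, ccaaabbc, Z) ⊢ (q0, caaabbc, Z) ⊢ (q0, aaabbc, Z) ⊢ (q2, aabbc, Z) ⊢ (q2, abbc, BEZ) ⊢ (q0, bbc, EZ) ⊢ (q0, bc, BEZ) ⊢ (q2, c, BBEZ)
No transition applies at (q2, c, BBEZ); input not fully consumed.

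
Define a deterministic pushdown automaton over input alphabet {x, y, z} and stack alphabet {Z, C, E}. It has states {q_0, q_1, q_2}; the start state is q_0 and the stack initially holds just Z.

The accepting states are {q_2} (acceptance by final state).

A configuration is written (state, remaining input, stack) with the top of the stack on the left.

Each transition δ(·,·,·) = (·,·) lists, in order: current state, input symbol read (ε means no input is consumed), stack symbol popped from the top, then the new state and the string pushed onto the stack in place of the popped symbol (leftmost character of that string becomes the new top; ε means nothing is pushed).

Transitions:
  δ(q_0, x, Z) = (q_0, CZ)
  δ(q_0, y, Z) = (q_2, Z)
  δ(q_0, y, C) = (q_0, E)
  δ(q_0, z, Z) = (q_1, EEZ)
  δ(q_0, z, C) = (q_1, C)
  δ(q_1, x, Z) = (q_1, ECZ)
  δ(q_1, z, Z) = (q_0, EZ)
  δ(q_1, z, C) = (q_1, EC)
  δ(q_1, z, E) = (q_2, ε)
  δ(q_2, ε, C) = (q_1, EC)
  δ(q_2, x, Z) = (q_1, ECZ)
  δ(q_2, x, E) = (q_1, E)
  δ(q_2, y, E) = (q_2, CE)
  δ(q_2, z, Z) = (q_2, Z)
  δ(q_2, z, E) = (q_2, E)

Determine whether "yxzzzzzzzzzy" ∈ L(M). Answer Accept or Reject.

Reject

(q_0, yxzzzzzzzzzy, Z) ⊢ (q_2, xzzzzzzzzzy, Z) ⊢ (q_1, zzzzzzzzzy, ECZ) ⊢ (q_2, zzzzzzzzy, CZ) ⊢ (q_1, zzzzzzzzy, ECZ) ⊢ (q_2, zzzzzzzy, CZ) ⊢ (q_1, zzzzzzzy, ECZ) ⊢ (q_2, zzzzzzy, CZ) ⊢ (q_1, zzzzzzy, ECZ) ⊢ (q_2, zzzzzy, CZ) ⊢ (q_1, zzzzzy, ECZ) ⊢ (q_2, zzzzy, CZ) ⊢ (q_1, zzzzy, ECZ) ⊢ (q_2, zzzy, CZ) ⊢ (q_1, zzzy, ECZ) ⊢ (q_2, zzy, CZ) ⊢ (q_1, zzy, ECZ) ⊢ (q_2, zy, CZ) ⊢ (q_1, zy, ECZ) ⊢ (q_2, y, CZ) ⊢ (q_1, y, ECZ)
No transition applies at (q_1, y, ECZ); input not fully consumed.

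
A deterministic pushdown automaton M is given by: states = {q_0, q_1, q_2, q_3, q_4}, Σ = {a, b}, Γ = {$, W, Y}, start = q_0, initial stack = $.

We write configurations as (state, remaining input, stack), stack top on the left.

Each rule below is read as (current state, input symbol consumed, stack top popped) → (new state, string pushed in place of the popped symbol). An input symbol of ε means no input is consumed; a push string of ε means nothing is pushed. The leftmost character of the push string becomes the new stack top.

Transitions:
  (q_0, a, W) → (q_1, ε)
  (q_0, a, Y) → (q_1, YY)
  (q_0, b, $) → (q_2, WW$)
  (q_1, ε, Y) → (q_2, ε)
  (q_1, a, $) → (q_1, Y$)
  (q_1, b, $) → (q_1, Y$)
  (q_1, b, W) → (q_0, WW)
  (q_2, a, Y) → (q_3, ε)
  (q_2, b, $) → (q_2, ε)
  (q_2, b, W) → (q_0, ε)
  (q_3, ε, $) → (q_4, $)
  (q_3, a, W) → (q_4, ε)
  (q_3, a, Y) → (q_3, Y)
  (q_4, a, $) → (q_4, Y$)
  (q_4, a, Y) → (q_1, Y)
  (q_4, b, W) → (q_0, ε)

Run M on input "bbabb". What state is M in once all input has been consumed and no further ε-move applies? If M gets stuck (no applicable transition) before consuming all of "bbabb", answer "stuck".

q_2

(q_0, bbabb, $)
  read b, top $: go to q_2, push WW$ → (q_2, babb, WW$)
  read b, top W: go to q_0, push ε → (q_0, abb, W$)
  read a, top W: go to q_1, push ε → (q_1, bb, $)
  read b, top $: go to q_1, push Y$ → (q_1, b, Y$)
  ε-move, top Y: go to q_2, push ε → (q_2, b, $)
  read b, top $: go to q_2, push ε → (q_2, ε, ε)
All input consumed; M is in state q_2.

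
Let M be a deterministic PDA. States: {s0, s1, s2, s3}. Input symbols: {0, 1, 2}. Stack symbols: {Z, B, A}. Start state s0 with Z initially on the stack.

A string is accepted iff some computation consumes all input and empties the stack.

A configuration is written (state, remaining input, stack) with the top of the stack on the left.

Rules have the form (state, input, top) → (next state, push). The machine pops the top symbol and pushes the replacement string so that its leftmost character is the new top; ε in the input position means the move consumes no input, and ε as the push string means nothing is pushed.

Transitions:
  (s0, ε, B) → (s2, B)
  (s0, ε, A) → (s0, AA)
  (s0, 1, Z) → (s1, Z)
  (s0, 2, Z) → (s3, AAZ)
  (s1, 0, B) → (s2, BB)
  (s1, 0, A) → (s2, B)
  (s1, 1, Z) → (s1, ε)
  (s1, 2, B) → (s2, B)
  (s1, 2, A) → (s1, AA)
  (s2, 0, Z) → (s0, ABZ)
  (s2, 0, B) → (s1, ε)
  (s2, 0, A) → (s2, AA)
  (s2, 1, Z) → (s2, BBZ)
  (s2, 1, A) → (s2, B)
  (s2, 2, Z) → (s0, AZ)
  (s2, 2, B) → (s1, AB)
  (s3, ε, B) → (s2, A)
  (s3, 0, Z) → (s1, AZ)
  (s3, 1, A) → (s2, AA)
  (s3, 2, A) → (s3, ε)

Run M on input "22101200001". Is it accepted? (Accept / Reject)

Reject

(s0, 22101200001, Z)
  read 2, top Z: go to s3, push AAZ → (s3, 2101200001, AAZ)
  read 2, top A: go to s3, push ε → (s3, 101200001, AZ)
  read 1, top A: go to s2, push AA → (s2, 01200001, AAZ)
  read 0, top A: go to s2, push AA → (s2, 1200001, AAAZ)
  read 1, top A: go to s2, push B → (s2, 200001, BAAZ)
  read 2, top B: go to s1, push AB → (s1, 00001, ABAAZ)
  read 0, top A: go to s2, push B → (s2, 0001, BBAAZ)
  read 0, top B: go to s1, push ε → (s1, 001, BAAZ)
  read 0, top B: go to s2, push BB → (s2, 01, BBAAZ)
  read 0, top B: go to s1, push ε → (s1, 1, BAAZ)
No transition applies at (s1, 1, BAAZ); input not fully consumed.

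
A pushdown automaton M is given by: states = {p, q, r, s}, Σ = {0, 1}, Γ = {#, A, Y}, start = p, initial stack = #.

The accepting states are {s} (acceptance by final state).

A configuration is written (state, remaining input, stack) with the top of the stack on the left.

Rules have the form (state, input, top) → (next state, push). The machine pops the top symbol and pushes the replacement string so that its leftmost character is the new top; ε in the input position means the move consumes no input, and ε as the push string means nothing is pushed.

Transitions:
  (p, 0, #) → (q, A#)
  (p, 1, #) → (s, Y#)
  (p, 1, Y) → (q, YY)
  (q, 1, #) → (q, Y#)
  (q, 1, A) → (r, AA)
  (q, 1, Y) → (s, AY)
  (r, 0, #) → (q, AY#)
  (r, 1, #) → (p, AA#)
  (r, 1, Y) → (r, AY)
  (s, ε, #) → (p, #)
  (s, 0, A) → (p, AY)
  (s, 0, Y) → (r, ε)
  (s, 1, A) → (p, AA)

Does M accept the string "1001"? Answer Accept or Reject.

No computation consumes all input and reaches a final state.

Reject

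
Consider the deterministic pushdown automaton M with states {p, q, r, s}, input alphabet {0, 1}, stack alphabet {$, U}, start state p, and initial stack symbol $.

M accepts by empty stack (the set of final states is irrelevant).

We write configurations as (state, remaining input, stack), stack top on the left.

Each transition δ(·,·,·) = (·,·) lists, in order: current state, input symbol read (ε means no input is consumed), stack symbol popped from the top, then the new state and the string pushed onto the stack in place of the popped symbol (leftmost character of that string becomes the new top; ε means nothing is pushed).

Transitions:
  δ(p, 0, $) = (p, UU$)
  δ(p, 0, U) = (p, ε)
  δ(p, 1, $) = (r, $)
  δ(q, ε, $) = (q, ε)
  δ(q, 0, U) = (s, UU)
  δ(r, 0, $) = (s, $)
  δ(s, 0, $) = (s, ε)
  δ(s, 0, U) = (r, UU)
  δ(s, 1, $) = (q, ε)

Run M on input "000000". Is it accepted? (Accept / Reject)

Reject

(p, 000000, $)
  read 0, top $: go to p, push UU$ → (p, 00000, UU$)
  read 0, top U: go to p, push ε → (p, 0000, U$)
  read 0, top U: go to p, push ε → (p, 000, $)
  read 0, top $: go to p, push UU$ → (p, 00, UU$)
  read 0, top U: go to p, push ε → (p, 0, U$)
  read 0, top U: go to p, push ε → (p, ε, $)
All input consumed; stack is $, not empty, and no further ε-move applies.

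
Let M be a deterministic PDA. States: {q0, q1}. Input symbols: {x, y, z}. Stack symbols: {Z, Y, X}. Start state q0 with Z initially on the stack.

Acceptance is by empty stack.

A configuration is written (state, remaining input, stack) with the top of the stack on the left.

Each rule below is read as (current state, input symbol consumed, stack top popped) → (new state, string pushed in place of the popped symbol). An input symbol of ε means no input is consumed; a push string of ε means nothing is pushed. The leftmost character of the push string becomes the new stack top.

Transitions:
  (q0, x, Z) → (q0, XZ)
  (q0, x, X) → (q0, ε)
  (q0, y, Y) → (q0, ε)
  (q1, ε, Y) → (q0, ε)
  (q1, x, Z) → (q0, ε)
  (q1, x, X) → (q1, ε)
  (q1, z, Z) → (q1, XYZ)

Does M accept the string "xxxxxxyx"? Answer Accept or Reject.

Reject

(q0, xxxxxxyx, Z)
  read x, top Z: go to q0, push XZ → (q0, xxxxxyx, XZ)
  read x, top X: go to q0, push ε → (q0, xxxxyx, Z)
  read x, top Z: go to q0, push XZ → (q0, xxxyx, XZ)
  read x, top X: go to q0, push ε → (q0, xxyx, Z)
  read x, top Z: go to q0, push XZ → (q0, xyx, XZ)
  read x, top X: go to q0, push ε → (q0, yx, Z)
No transition applies at (q0, yx, Z); input not fully consumed.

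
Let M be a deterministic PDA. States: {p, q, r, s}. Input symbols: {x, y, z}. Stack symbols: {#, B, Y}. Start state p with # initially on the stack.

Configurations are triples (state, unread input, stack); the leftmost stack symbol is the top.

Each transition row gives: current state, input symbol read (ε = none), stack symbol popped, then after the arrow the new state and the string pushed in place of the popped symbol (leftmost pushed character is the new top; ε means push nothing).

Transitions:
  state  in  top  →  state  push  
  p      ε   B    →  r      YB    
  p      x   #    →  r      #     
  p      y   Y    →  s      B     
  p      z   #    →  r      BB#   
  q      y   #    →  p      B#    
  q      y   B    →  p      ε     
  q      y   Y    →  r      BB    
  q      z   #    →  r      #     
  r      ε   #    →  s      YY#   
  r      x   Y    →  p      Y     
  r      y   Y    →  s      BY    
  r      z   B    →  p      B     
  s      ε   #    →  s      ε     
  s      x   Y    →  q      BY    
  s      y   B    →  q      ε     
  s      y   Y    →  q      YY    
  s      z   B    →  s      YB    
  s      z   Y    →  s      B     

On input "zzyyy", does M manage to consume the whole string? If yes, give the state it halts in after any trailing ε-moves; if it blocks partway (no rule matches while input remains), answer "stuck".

(p, zzyyy, #)
  read z, top #: go to r, push BB# → (r, zyyy, BB#)
  read z, top B: go to p, push B → (p, yyy, BB#)
  ε-move, top B: go to r, push YB → (r, yyy, YBB#)
  read y, top Y: go to s, push BY → (s, yy, BYBB#)
  read y, top B: go to q, push ε → (q, y, YBB#)
  read y, top Y: go to r, push BB → (r, ε, BBBB#)
All input consumed; M is in state r.

r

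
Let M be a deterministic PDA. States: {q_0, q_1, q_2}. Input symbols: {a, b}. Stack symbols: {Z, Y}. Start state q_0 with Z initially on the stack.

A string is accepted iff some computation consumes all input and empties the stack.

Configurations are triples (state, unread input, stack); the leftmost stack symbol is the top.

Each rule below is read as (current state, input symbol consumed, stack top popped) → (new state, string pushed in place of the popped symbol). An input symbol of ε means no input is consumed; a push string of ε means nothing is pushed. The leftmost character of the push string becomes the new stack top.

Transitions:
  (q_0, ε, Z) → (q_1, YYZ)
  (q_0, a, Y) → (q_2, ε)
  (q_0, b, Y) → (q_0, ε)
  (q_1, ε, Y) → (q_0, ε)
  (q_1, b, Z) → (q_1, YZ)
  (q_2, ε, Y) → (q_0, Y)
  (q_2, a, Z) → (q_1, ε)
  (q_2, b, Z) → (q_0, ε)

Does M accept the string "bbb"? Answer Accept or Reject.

(q_0, bbb, Z)
  ε-move, top Z: go to q_1, push YYZ → (q_1, bbb, YYZ)
  ε-move, top Y: go to q_0, push ε → (q_0, bbb, YZ)
  read b, top Y: go to q_0, push ε → (q_0, bb, Z)
  ε-move, top Z: go to q_1, push YYZ → (q_1, bb, YYZ)
  ε-move, top Y: go to q_0, push ε → (q_0, bb, YZ)
  read b, top Y: go to q_0, push ε → (q_0, b, Z)
  ε-move, top Z: go to q_1, push YYZ → (q_1, b, YYZ)
  ε-move, top Y: go to q_0, push ε → (q_0, b, YZ)
  read b, top Y: go to q_0, push ε → (q_0, ε, Z)
  ε-move, top Z: go to q_1, push YYZ → (q_1, ε, YYZ)
  ε-move, top Y: go to q_0, push ε → (q_0, ε, YZ)
All input consumed; stack is YZ, not empty, and no further ε-move applies.

Reject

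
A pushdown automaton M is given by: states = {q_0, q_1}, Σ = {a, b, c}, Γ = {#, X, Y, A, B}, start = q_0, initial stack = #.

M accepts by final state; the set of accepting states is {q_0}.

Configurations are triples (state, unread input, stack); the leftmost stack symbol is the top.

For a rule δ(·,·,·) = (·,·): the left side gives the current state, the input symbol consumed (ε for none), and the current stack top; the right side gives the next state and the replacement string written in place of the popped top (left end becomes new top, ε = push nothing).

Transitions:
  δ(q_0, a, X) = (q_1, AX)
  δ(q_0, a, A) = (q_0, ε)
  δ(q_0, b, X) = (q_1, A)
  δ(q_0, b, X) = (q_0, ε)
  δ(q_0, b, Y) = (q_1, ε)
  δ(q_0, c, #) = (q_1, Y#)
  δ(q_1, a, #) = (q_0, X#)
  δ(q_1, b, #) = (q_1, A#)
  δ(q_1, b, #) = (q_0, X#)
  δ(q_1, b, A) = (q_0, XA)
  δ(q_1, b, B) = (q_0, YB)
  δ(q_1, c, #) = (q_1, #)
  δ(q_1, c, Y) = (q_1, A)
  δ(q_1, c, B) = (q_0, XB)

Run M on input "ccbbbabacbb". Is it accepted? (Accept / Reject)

No computation consumes all input and reaches a final state.

Reject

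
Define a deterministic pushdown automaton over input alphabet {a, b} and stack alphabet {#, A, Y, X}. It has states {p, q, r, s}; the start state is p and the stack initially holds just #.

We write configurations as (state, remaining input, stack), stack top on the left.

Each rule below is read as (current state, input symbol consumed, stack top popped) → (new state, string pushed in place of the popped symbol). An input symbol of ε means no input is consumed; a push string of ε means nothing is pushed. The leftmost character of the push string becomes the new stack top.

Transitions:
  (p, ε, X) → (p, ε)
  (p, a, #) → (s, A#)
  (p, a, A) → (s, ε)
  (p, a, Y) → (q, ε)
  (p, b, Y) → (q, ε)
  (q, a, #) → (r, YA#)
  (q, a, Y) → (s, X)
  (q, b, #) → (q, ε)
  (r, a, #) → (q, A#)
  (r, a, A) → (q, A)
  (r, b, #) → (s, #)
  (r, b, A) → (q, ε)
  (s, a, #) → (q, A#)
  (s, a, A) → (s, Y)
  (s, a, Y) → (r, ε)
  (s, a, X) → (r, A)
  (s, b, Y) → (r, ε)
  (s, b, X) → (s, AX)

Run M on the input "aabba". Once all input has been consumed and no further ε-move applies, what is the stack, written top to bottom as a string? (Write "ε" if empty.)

(p, aabba, #)
  read a, top #: go to s, push A# → (s, abba, A#)
  read a, top A: go to s, push Y → (s, bba, Y#)
  read b, top Y: go to r, push ε → (r, ba, #)
  read b, top #: go to s, push # → (s, a, #)
  read a, top #: go to q, push A# → (q, ε, A#)
All input consumed in state q with stack A#.

A#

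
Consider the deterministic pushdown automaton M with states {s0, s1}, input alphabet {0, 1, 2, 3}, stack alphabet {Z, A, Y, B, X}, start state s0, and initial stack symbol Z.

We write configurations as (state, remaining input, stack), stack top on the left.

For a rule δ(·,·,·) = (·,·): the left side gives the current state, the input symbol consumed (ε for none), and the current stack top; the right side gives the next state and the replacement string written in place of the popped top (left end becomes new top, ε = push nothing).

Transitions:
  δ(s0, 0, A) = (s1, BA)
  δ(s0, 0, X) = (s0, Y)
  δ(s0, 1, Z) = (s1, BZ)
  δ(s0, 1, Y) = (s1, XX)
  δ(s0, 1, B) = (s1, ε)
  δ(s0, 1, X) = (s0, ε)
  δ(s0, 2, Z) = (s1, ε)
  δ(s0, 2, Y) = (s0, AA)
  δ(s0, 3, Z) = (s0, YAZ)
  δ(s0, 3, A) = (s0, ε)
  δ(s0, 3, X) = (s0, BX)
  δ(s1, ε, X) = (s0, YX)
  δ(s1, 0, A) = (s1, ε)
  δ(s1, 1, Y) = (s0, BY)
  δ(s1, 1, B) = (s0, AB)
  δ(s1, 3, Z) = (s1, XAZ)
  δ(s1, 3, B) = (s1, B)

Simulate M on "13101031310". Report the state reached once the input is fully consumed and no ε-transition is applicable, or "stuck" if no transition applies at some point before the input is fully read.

s1

(s0, 13101031310, Z)
  read 1, top Z: go to s1, push BZ → (s1, 3101031310, BZ)
  read 3, top B: go to s1, push B → (s1, 101031310, BZ)
  read 1, top B: go to s0, push AB → (s0, 01031310, ABZ)
  read 0, top A: go to s1, push BA → (s1, 1031310, BABZ)
  read 1, top B: go to s0, push AB → (s0, 031310, ABABZ)
  read 0, top A: go to s1, push BA → (s1, 31310, BABABZ)
  read 3, top B: go to s1, push B → (s1, 1310, BABABZ)
  read 1, top B: go to s0, push AB → (s0, 310, ABABABZ)
  read 3, top A: go to s0, push ε → (s0, 10, BABABZ)
  read 1, top B: go to s1, push ε → (s1, 0, ABABZ)
  read 0, top A: go to s1, push ε → (s1, ε, BABZ)
All input consumed; M is in state s1.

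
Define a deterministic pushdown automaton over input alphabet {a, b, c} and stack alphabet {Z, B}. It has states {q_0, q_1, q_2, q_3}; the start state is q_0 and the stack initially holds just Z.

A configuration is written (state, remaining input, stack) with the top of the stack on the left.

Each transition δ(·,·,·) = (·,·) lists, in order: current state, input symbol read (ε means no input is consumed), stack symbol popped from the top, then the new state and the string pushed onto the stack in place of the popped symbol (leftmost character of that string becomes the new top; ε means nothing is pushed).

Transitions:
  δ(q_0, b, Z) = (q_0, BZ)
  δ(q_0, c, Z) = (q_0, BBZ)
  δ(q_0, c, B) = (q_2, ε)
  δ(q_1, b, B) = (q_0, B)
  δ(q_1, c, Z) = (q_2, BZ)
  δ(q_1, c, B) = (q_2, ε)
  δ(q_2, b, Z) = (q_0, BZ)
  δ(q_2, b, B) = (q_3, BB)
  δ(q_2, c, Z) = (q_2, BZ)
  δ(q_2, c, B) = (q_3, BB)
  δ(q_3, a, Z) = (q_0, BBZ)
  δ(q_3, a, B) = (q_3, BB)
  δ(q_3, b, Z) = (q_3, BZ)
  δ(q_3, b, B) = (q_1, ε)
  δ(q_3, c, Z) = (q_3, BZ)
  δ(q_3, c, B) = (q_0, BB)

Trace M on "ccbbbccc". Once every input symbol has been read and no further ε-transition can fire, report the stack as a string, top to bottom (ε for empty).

(q_0, ccbbbccc, Z)
  read c, top Z: go to q_0, push BBZ → (q_0, cbbbccc, BBZ)
  read c, top B: go to q_2, push ε → (q_2, bbbccc, BZ)
  read b, top B: go to q_3, push BB → (q_3, bbccc, BBZ)
  read b, top B: go to q_1, push ε → (q_1, bccc, BZ)
  read b, top B: go to q_0, push B → (q_0, ccc, BZ)
  read c, top B: go to q_2, push ε → (q_2, cc, Z)
  read c, top Z: go to q_2, push BZ → (q_2, c, BZ)
  read c, top B: go to q_3, push BB → (q_3, ε, BBZ)
All input consumed in state q_3 with stack BBZ.

BBZ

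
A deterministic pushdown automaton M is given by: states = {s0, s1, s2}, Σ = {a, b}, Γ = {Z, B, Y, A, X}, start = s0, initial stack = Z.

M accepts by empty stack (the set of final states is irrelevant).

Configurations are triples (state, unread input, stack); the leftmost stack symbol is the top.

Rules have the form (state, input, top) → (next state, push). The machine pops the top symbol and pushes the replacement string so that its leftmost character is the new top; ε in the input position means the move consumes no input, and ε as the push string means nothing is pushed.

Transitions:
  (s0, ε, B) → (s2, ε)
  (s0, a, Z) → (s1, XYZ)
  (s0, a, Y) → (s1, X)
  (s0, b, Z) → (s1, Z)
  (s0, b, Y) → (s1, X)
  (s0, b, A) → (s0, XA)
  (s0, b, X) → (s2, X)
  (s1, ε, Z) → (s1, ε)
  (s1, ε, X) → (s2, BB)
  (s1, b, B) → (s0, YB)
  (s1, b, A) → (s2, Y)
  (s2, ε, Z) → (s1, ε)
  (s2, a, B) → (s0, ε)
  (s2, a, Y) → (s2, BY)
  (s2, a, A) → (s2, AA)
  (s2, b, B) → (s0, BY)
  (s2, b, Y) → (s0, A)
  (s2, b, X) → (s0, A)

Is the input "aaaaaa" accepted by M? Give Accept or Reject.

(s0, aaaaaa, Z) ⊢ (s1, aaaaa, XYZ) ⊢ (s2, aaaaa, BBYZ) ⊢ (s0, aaaa, BYZ) ⊢ (s2, aaaa, YZ) ⊢ (s2, aaa, BYZ) ⊢ (s0, aa, YZ) ⊢ (s1, a, XZ) ⊢ (s2, a, BBZ) ⊢ (s0, ε, BZ) ⊢ (s2, ε, Z) ⊢ (s1, ε, ε)
All input consumed and the stack is empty.

Accept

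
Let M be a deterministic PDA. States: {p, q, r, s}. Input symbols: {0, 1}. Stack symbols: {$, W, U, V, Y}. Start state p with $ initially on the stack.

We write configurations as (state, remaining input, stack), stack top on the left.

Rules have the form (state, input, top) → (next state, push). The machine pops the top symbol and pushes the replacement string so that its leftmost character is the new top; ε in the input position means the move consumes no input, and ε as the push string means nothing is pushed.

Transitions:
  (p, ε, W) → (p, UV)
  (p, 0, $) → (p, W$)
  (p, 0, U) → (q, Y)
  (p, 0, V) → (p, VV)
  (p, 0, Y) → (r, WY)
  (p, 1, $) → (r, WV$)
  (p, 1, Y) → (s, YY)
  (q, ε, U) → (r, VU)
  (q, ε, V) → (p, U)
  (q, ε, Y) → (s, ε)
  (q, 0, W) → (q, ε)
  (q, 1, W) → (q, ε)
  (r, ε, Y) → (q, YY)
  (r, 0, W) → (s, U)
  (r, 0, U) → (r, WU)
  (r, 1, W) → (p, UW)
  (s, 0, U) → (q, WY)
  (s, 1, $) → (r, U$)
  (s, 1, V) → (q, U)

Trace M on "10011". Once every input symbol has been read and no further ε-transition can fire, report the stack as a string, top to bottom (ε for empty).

(p, 10011, $)
  read 1, top $: go to r, push WV$ → (r, 0011, WV$)
  read 0, top W: go to s, push U → (s, 011, UV$)
  read 0, top U: go to q, push WY → (q, 11, WYV$)
  read 1, top W: go to q, push ε → (q, 1, YV$)
  ε-move, top Y: go to s, push ε → (s, 1, V$)
  read 1, top V: go to q, push U → (q, ε, U$)
  ε-move, top U: go to r, push VU → (r, ε, VU$)
All input consumed in state r with stack VU$.

VU$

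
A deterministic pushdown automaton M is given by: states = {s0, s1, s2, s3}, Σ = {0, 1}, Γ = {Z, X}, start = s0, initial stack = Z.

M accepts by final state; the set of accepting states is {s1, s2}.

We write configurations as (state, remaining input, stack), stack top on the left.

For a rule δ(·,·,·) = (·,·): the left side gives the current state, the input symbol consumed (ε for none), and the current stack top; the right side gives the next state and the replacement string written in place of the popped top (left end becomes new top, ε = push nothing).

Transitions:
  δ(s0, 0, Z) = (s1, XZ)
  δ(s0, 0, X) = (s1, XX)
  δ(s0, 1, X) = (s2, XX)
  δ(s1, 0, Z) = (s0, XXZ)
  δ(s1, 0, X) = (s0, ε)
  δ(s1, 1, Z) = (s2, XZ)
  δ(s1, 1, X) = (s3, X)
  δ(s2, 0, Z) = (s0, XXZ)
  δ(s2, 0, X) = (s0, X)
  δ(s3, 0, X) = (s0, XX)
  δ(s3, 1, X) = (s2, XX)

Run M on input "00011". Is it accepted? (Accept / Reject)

(s0, 00011, Z) ⊢ (s1, 0011, XZ) ⊢ (s0, 011, Z) ⊢ (s1, 11, XZ) ⊢ (s3, 1, XZ) ⊢ (s2, ε, XXZ)
All input consumed; state s2 ∈ F.

Accept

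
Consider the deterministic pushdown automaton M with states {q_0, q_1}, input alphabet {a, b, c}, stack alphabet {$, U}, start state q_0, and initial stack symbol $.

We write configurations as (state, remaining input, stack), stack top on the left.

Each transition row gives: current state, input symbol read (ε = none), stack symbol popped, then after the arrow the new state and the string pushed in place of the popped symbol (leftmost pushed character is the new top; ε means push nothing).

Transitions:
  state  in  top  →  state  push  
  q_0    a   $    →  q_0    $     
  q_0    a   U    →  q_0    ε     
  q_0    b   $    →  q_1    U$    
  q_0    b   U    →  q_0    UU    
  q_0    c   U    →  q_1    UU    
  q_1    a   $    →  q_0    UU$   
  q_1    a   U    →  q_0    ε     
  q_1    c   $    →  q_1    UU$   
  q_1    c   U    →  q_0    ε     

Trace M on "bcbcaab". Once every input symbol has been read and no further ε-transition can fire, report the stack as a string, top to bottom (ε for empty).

(q_0, bcbcaab, $)
  read b, top $: go to q_1, push U$ → (q_1, cbcaab, U$)
  read c, top U: go to q_0, push ε → (q_0, bcaab, $)
  read b, top $: go to q_1, push U$ → (q_1, caab, U$)
  read c, top U: go to q_0, push ε → (q_0, aab, $)
  read a, top $: go to q_0, push $ → (q_0, ab, $)
  read a, top $: go to q_0, push $ → (q_0, b, $)
  read b, top $: go to q_1, push U$ → (q_1, ε, U$)
All input consumed in state q_1 with stack U$.

U$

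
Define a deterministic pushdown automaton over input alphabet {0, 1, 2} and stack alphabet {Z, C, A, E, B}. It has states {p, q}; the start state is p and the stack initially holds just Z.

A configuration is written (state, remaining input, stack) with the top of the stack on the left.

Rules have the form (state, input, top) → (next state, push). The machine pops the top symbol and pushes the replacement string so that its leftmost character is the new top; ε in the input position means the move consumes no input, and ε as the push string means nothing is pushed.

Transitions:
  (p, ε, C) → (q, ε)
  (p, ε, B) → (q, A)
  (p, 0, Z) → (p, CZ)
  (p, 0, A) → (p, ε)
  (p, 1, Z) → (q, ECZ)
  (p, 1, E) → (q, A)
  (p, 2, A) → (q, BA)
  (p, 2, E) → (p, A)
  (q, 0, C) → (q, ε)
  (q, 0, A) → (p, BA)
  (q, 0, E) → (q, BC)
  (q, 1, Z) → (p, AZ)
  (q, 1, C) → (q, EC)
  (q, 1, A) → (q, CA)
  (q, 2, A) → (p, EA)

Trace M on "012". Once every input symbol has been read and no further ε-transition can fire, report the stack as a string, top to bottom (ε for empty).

BAZ

(p, 012, Z) ⊢ (p, 12, CZ) ⊢ (q, 12, Z) ⊢ (p, 2, AZ) ⊢ (q, ε, BAZ)
All input consumed in state q with stack BAZ.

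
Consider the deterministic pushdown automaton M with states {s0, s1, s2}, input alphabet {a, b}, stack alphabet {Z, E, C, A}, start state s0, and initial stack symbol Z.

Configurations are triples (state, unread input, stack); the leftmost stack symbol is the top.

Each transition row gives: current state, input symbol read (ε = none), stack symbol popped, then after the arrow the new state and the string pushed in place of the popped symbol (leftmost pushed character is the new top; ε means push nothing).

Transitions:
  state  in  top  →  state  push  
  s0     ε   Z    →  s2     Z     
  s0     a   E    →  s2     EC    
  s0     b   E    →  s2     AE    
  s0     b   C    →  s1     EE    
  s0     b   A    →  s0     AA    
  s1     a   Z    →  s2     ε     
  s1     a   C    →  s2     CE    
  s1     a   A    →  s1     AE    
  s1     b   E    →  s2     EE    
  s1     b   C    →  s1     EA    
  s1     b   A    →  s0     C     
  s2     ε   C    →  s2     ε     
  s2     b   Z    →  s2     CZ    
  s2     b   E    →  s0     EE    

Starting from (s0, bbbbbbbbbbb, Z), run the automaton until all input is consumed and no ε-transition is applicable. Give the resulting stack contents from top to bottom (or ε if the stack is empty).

Z

(s0, bbbbbbbbbbb, Z)
  ε-move, top Z: go to s2, push Z → (s2, bbbbbbbbbbb, Z)
  read b, top Z: go to s2, push CZ → (s2, bbbbbbbbbb, CZ)
  ε-move, top C: go to s2, push ε → (s2, bbbbbbbbbb, Z)
  read b, top Z: go to s2, push CZ → (s2, bbbbbbbbb, CZ)
  ε-move, top C: go to s2, push ε → (s2, bbbbbbbbb, Z)
  read b, top Z: go to s2, push CZ → (s2, bbbbbbbb, CZ)
  ε-move, top C: go to s2, push ε → (s2, bbbbbbbb, Z)
  read b, top Z: go to s2, push CZ → (s2, bbbbbbb, CZ)
  ε-move, top C: go to s2, push ε → (s2, bbbbbbb, Z)
  read b, top Z: go to s2, push CZ → (s2, bbbbbb, CZ)
  ε-move, top C: go to s2, push ε → (s2, bbbbbb, Z)
  read b, top Z: go to s2, push CZ → (s2, bbbbb, CZ)
  ε-move, top C: go to s2, push ε → (s2, bbbbb, Z)
  read b, top Z: go to s2, push CZ → (s2, bbbb, CZ)
  ε-move, top C: go to s2, push ε → (s2, bbbb, Z)
  read b, top Z: go to s2, push CZ → (s2, bbb, CZ)
  ε-move, top C: go to s2, push ε → (s2, bbb, Z)
  read b, top Z: go to s2, push CZ → (s2, bb, CZ)
  ε-move, top C: go to s2, push ε → (s2, bb, Z)
  read b, top Z: go to s2, push CZ → (s2, b, CZ)
  ε-move, top C: go to s2, push ε → (s2, b, Z)
  read b, top Z: go to s2, push CZ → (s2, ε, CZ)
  ε-move, top C: go to s2, push ε → (s2, ε, Z)
All input consumed in state s2 with stack Z.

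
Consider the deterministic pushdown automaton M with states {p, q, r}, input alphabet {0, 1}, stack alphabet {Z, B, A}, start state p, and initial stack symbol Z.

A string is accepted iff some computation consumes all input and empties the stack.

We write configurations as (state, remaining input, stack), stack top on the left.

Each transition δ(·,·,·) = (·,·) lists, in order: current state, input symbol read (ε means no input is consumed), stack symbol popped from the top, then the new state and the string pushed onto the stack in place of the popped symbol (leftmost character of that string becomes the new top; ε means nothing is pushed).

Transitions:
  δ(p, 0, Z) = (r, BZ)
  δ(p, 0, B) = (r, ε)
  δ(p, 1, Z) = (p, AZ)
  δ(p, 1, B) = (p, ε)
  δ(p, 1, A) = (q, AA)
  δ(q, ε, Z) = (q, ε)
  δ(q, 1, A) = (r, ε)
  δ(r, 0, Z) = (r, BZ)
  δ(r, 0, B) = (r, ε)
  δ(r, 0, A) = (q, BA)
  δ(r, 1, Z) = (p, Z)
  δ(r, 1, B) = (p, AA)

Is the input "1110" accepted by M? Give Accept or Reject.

Reject

(p, 1110, Z)
  read 1, top Z: go to p, push AZ → (p, 110, AZ)
  read 1, top A: go to q, push AA → (q, 10, AAZ)
  read 1, top A: go to r, push ε → (r, 0, AZ)
  read 0, top A: go to q, push BA → (q, ε, BAZ)
All input consumed; stack is BAZ, not empty, and no further ε-move applies.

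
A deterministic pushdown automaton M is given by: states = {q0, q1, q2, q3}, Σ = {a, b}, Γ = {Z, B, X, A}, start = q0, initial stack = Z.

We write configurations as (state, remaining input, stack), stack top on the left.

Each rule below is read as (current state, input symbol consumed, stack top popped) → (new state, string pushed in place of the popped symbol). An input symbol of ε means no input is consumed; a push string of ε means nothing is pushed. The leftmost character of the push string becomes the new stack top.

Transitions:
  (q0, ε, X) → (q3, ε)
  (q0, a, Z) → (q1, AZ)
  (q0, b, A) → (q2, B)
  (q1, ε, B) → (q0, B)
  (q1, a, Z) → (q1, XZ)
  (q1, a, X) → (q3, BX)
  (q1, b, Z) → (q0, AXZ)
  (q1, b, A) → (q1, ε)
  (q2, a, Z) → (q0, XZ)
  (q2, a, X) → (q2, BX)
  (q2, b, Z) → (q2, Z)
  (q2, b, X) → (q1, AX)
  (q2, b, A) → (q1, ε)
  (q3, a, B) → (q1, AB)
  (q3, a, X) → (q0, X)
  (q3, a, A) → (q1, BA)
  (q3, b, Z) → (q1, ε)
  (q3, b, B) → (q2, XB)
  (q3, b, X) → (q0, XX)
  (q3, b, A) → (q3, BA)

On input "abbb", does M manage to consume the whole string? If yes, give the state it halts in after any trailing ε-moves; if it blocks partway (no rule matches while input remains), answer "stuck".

(q0, abbb, Z)
  read a, top Z: go to q1, push AZ → (q1, bbb, AZ)
  read b, top A: go to q1, push ε → (q1, bb, Z)
  read b, top Z: go to q0, push AXZ → (q0, b, AXZ)
  read b, top A: go to q2, push B → (q2, ε, BXZ)
All input consumed; M is in state q2.

q2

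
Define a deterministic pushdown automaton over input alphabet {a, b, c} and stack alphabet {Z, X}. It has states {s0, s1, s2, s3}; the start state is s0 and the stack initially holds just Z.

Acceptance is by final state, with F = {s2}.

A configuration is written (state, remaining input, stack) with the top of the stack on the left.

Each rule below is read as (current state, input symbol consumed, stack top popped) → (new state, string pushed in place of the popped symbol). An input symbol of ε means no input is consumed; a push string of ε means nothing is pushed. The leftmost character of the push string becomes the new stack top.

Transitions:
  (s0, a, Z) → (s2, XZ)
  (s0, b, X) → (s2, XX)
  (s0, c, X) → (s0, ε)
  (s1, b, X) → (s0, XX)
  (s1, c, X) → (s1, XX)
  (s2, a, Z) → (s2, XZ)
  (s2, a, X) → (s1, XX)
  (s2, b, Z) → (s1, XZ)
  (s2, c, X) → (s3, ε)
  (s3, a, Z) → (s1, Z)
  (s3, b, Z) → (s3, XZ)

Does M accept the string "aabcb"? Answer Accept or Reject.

Accept

(s0, aabcb, Z)
  read a, top Z: go to s2, push XZ → (s2, abcb, XZ)
  read a, top X: go to s1, push XX → (s1, bcb, XXZ)
  read b, top X: go to s0, push XX → (s0, cb, XXXZ)
  read c, top X: go to s0, push ε → (s0, b, XXZ)
  read b, top X: go to s2, push XX → (s2, ε, XXXZ)
All input consumed; state s2 ∈ F.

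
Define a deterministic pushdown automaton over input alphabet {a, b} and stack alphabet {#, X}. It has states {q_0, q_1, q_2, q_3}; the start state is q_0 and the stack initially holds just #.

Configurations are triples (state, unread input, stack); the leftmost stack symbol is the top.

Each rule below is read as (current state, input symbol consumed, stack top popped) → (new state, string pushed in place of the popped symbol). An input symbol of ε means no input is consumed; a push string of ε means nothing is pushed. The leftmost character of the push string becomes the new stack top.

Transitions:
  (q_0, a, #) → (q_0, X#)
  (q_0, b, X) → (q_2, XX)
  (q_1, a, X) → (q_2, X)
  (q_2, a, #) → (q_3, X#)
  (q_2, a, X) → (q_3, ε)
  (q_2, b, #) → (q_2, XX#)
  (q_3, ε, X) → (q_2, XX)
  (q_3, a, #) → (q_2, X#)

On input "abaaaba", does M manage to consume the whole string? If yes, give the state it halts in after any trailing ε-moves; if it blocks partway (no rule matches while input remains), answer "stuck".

(q_0, abaaaba, #)
  read a, top #: go to q_0, push X# → (q_0, baaaba, X#)
  read b, top X: go to q_2, push XX → (q_2, aaaba, XX#)
  read a, top X: go to q_3, push ε → (q_3, aaba, X#)
  ε-move, top X: go to q_2, push XX → (q_2, aaba, XX#)
  read a, top X: go to q_3, push ε → (q_3, aba, X#)
  ε-move, top X: go to q_2, push XX → (q_2, aba, XX#)
  read a, top X: go to q_3, push ε → (q_3, ba, X#)
  ε-move, top X: go to q_2, push XX → (q_2, ba, XX#)
No transition for (q_2, b, top X); M blocks with input ba remaining.

stuck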